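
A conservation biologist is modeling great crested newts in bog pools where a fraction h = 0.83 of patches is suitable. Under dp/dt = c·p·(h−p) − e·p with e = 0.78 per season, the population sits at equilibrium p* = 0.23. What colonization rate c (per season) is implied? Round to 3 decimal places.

At equilibrium c(h−p*) = e, so c = e/(h−p*).
c = 0.78/(0.83 − 0.23) = 0.78/0.6000 = 1.3000.

1.300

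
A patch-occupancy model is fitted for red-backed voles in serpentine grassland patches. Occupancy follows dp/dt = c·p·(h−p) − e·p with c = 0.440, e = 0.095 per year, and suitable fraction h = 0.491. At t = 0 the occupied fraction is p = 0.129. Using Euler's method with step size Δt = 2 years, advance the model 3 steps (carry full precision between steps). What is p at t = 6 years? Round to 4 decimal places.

0.1783

Update rule: p ← p + [c·p·(h−p) − e·p]·Δt with Δt = 2.
  1  |  dp/dt·Δt = +0.016584  |  p_1 = 0.145584
  2  |  dp/dt·Δt = +0.016592  |  p_2 = 0.162176
  3  |  dp/dt·Δt = +0.016115  |  p_3 = 0.178291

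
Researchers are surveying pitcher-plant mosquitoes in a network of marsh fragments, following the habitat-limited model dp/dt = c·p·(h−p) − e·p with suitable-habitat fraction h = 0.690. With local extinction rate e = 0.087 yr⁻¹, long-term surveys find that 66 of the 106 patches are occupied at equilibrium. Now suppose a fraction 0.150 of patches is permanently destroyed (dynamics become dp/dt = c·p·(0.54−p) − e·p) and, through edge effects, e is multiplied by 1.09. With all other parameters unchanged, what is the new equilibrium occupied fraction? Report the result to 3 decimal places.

0.467

Observed p* = 66/106 = 0.62264.
Balance c(h−p*) = e gives c = e/(0.69 − 0.62264) = 0.087/0.06736 = 1.29157.
New p* = 0.54 − e/c = 0.54 − 0.09483/1.29157 = 0.46658.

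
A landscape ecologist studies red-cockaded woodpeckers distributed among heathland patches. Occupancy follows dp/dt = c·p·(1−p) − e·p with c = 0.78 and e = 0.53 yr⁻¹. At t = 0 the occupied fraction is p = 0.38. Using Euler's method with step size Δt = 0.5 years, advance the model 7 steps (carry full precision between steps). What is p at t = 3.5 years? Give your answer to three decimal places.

Update rule: p ← p + [c·p·(1−p) − e·p]·Δt with Δt = 0.5.
step 1: Δp = -0.00882, p = 0.37118
step 2: Δp = -0.00734, p = 0.36385
step 3: Δp = -0.00615, p = 0.35770
step 4: Δp = -0.00519, p = 0.35251
step 5: Δp = -0.00440, p = 0.34811
step 6: Δp = -0.00375, p = 0.34437
step 7: Δp = -0.00320, p = 0.34116

0.341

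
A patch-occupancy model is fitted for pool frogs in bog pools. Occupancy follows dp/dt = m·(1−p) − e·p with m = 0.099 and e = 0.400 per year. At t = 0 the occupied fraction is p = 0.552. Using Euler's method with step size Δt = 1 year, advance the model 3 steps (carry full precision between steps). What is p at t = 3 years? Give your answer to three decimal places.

Update rule: p ← p + [m·(1−p) − e·p]·Δt with Δt = 1.
t = 1: p = 0.55200 + (-0.17645) = 0.37555
t = 2: p = 0.37555 + (-0.08840) = 0.28715
t = 3: p = 0.28715 + (-0.04429) = 0.24286

0.243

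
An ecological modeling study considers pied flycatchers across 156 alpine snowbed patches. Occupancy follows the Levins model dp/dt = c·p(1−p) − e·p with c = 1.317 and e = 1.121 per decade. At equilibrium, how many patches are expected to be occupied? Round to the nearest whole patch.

p* = 1 − e/c = 1 − 1.121/1.317 = 0.1488.
Expected occupied patches = N × p* = 156 × 0.1488 = 23.22 ≈ 23.

23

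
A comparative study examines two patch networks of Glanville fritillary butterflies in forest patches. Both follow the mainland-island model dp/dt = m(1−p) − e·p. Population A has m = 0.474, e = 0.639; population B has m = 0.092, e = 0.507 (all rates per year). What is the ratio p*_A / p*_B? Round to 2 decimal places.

A: p*_A = m/(m+e) = 0.474/1.1130 = 0.4259.
B: p*_B = 0.092/0.5990 = 0.1536.
p*_A / p*_B = 0.4259/0.1536 = 2.7728.

2.77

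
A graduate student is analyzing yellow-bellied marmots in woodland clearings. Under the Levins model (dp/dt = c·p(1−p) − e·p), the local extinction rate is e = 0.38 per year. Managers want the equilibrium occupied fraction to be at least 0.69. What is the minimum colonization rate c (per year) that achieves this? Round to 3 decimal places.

p* = 1 − e/c ≥ 0.69 requires e/c ≤ 0.3100, i.e. c ≥ e/0.3100.
c_min = 0.38/0.3100 = 1.2258.

1.226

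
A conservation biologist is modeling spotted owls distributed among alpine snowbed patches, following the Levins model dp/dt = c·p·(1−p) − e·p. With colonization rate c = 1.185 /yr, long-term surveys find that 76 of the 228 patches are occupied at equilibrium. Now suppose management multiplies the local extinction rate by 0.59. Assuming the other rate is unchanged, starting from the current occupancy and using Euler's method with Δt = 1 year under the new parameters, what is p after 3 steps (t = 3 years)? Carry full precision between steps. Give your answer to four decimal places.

0.5771

Observed p* = 76/228 = 0.33333.
Balance c(1−p*) = e gives e = 1.185×(1 − 0.33333) = 0.79000.
Starting from p₀ = 0.33333; update p ← p + (dp/dt)·Δt with the new parameters.
p: 0.33333 → 0.44130  (Δp = +0.10797)
p: 0.44130 → 0.52778  (Δp = +0.08648)
p: 0.52778 → 0.57712  (Δp = +0.04934)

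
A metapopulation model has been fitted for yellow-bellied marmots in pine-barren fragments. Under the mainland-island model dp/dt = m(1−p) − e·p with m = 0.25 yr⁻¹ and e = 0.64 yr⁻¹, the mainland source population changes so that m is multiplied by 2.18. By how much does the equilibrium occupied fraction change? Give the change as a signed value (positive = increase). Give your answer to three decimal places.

0.179

Before: p* = 0.25/(0.25+0.64) = 0.2809.
After: m = 0.545, e = 0.64; p* = 0.545/1.1850 = 0.4599.
Δp* = 0.4599 − 0.2809 = +0.1790.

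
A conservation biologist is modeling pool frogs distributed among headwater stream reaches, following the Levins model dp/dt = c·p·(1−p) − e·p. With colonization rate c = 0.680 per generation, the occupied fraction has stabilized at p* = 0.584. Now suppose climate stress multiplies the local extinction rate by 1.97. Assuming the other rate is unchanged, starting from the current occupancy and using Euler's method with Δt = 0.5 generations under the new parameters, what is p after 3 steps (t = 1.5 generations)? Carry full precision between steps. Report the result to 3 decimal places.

Balance c(1−p*) = e gives e = 0.680×(1 − 0.58400) = 0.28288.
Starting from p₀ = 0.58400; update p ← p + (dp/dt)·Δt with the new parameters.
p: 0.58400 → 0.50388  (Δp = -0.08012)
p: 0.50388 → 0.44847  (Δp = -0.05540)
p: 0.44847 → 0.40761  (Δp = -0.04086)

0.408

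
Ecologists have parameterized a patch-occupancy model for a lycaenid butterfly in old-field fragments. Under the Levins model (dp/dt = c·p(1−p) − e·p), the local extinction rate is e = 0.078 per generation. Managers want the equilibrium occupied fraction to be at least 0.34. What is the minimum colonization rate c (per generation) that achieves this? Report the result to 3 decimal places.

p* = 1 − e/c ≥ 0.34 requires e/c ≤ 0.6600, i.e. c ≥ e/0.6600.
c_min = 0.078/0.6600 = 0.1182.

0.118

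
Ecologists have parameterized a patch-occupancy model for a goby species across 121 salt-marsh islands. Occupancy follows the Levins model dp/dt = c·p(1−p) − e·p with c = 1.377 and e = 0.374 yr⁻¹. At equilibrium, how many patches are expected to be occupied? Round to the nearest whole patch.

p* = 1 − e/c = 1 − 0.374/1.377 = 0.7284.
Expected occupied patches = N × p* = 121 × 0.7284 = 88.14 ≈ 88.

88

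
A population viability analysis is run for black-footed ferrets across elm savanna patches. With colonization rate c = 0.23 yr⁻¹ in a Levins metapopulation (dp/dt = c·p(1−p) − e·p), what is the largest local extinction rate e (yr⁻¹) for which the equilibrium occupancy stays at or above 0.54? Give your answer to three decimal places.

0.106

1 − e/c ≥ 0.54 ⇒ e ≤ c(1 − 0.54) = 0.23 × 0.4600.
e_max = 0.1058.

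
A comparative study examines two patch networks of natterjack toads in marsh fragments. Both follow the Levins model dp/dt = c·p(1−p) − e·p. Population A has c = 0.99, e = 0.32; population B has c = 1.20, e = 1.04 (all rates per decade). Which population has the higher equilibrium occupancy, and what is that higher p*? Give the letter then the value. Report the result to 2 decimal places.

A: p*_A = 1 − 0.32/0.99 = 0.6768.
B: p*_B = 1 − 1.04/1.20 = 0.1333.
A is higher at 0.6768.

A, 0.68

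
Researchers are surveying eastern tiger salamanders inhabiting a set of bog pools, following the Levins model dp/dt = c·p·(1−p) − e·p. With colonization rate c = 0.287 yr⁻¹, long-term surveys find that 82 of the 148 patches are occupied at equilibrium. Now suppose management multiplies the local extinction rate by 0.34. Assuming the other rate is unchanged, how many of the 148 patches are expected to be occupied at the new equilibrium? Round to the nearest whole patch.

126

Observed p* = 82/148 = 0.55405.
Balance c(1−p*) = e gives e = 0.287×(1 − 0.55405) = 0.12799.
New p* = 1 − e/c = 1 − 0.04352/0.28700 = 0.84836.
Expected occupied = 148 × 0.84836 = 125.56 ≈ 126.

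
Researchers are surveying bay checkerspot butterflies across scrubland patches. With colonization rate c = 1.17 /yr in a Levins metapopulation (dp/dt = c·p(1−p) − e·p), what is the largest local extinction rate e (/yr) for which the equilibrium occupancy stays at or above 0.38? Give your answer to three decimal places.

1 − e/c ≥ 0.38 ⇒ e ≤ c(1 − 0.38) = 1.17 × 0.6200.
e_max = 0.7254.

0.725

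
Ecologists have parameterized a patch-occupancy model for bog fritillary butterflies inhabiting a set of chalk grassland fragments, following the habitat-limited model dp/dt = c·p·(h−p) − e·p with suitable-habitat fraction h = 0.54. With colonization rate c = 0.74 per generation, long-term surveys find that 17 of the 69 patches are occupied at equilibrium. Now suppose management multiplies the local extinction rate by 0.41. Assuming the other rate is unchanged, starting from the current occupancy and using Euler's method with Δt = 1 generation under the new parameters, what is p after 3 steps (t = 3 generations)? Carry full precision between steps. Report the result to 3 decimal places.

Observed p* = 17/69 = 0.24638.
Balance c(h−p*) = e gives e = 0.74×(0.54 − 0.24638) = 0.21728.
Starting from p₀ = 0.24638; update p ← p + (dp/dt)·Δt with the new parameters.
  1  |  dp/dt·Δt = +0.031584  |  p_1 = 0.277961
  2  |  dp/dt·Δt = +0.029137  |  p_2 = 0.307098
  3  |  dp/dt·Δt = +0.025570  |  p_3 = 0.332668

0.333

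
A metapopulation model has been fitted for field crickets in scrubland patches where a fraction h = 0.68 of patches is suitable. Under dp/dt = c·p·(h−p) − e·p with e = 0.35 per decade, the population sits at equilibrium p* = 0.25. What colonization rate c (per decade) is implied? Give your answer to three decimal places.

At equilibrium c(h−p*) = e, so c = e/(h−p*).
c = 0.35/(0.68 − 0.25) = 0.35/0.4300 = 0.8140.

0.814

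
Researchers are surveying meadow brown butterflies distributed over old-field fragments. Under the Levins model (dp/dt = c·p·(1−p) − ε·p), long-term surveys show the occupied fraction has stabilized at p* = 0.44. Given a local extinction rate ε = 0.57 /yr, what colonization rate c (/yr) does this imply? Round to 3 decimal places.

At equilibrium c(1−p*) = ε, so c = ε/(1−p*).
c = 0.57/(1 − 0.44) = 0.57/0.5600 = 1.0179.

1.018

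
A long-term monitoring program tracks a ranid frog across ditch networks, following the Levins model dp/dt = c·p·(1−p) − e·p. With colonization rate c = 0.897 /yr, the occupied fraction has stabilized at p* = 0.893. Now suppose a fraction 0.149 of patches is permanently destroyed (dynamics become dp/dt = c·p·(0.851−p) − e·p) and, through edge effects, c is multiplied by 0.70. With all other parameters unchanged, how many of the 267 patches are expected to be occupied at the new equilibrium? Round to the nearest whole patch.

186

Balance c(1−p*) = e gives e = 0.897×(1 − 0.89300) = 0.09598.
New p* = 0.851 − e/c = 0.851 − 0.09598/0.62790 = 0.69814.
Expected occupied = 267 × 0.69814 = 186.40 ≈ 186.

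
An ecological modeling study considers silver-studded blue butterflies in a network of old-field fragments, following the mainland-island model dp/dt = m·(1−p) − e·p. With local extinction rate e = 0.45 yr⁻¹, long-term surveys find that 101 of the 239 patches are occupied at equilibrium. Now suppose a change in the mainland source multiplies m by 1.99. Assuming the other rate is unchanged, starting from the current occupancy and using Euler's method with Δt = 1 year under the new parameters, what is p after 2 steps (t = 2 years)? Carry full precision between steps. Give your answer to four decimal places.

Observed p* = 101/239 = 0.42259.
Balance m(1−p*) = e·p* gives m = e·p*/(1−p*) = 0.45×0.42259/0.57741 = 0.32935.
Starting from p₀ = 0.42259; update p ← p + (dp/dt)·Δt with the new parameters.
step 1: Δp = +0.18827, p = 0.61086
step 2: Δp = -0.01984, p = 0.59102

0.5910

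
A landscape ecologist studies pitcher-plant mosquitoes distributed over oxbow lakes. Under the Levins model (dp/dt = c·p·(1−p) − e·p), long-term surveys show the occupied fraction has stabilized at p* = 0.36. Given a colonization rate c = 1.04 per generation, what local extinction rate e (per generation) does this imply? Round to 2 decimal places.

At equilibrium c(1−p*) = e.
e = 1.04 × (1 − 0.36) = 1.04 × 0.6400 = 0.6656.

0.67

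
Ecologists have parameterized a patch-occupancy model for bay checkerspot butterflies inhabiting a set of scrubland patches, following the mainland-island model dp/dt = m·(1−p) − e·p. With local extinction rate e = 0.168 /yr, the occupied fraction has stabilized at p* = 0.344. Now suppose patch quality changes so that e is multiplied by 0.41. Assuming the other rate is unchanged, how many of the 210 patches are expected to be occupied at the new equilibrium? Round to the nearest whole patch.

118

Balance m(1−p*) = e·p* gives m = e·p*/(1−p*) = 0.168×0.34400/0.65600 = 0.08810.
New p* = m/(m+e) = 0.08810/(0.08810+0.06888) = 0.56122.
Expected occupied = 210 × 0.56122 = 117.86 ≈ 118.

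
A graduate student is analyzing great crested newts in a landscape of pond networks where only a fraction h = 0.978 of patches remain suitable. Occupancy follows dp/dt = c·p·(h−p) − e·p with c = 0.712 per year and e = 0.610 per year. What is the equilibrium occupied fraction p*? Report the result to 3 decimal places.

0.121

Setting dp/dt = 0 and dividing by p* gives c·(h−p*) = e.
So p* = h − e/c = 0.978 − 0.610/0.712 = 0.978 − 0.8567 = 0.1213.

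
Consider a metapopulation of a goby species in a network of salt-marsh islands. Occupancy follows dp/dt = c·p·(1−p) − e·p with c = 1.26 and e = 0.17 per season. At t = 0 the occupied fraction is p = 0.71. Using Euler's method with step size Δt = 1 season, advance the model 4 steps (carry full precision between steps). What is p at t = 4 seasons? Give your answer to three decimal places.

0.865

Update rule: p ← p + [c·p·(1−p) − e·p]·Δt with Δt = 1.
  1  |  dp/dt·Δt = +0.138734  |  p_1 = 0.848734
  2  |  dp/dt·Δt = +0.017480  |  p_2 = 0.866214
  3  |  dp/dt·Δt = -0.001238  |  p_3 = 0.864976
  4  |  dp/dt·Δt = +0.000113  |  p_4 = 0.865089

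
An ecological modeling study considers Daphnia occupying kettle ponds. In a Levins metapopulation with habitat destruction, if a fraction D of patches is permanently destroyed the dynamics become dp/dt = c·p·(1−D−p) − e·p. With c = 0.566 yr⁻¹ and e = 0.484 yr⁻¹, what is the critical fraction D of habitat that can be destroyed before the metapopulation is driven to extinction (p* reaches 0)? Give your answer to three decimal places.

0.145

The nontrivial equilibrium is p* = (1−D) − e/c; extinction occurs when this hits zero.
So D_crit = 1 − e/c = 1 − 0.484/0.566 = 1 − 0.8551 = 0.1449.
This equals the undisturbed p*, a classic result of Lande's extension.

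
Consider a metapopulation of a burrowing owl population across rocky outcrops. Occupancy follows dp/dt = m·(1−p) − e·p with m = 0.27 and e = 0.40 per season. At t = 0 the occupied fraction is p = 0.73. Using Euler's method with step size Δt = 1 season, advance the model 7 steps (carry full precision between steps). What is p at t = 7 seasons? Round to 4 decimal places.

0.4031

Update rule: p ← p + [m·(1−p) − e·p]·Δt with Δt = 1.
  1  |  dp/dt·Δt = -0.219100  |  p_1 = 0.510900
  2  |  dp/dt·Δt = -0.072303  |  p_2 = 0.438597
  3  |  dp/dt·Δt = -0.023860  |  p_3 = 0.414737
  4  |  dp/dt·Δt = -0.007874  |  p_4 = 0.406863
  5  |  dp/dt·Δt = -0.002598  |  p_5 = 0.404265
  6  |  dp/dt·Δt = -0.000857  |  p_6 = 0.403407
  7  |  dp/dt·Δt = -0.000283  |  p_7 = 0.403124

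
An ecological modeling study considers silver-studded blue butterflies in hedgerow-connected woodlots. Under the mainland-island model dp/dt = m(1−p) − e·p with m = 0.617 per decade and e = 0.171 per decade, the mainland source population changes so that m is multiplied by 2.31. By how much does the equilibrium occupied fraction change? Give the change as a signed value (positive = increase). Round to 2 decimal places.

0.11

Before: p* = 0.617/(0.617+0.171) = 0.7830.
After: m = 1.42527, e = 0.171; p* = 1.42527/1.5963 = 0.8929.
Δp* = 0.8929 − 0.7830 = +0.1099.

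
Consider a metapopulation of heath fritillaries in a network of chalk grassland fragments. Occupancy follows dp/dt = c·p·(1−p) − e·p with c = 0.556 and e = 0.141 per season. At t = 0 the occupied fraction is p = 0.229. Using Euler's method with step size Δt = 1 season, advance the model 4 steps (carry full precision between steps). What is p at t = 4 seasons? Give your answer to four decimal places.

Update rule: p ← p + [c·p·(1−p) − e·p]·Δt with Δt = 1.
step 1: Δp = +0.06588, p = 0.29488
step 2: Δp = +0.07403, p = 0.36891
step 3: Δp = +0.07743, p = 0.44634
step 4: Δp = +0.07447, p = 0.52080

0.5208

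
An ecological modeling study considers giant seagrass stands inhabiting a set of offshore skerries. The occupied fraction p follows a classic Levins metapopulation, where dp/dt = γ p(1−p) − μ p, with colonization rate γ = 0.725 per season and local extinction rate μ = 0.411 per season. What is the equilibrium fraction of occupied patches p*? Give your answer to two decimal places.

0.43

At equilibrium, colonization balances extinction: γ·p*·(1−p*) = μ·p*.
So p* = 1 − μ/γ = 1 − 0.411/0.725 = 1 − 0.5669 = 0.4331.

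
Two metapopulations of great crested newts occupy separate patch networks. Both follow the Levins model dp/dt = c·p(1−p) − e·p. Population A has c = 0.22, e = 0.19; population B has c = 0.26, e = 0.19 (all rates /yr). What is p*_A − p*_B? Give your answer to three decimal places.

A: p*_A = 1 − 0.19/0.22 = 0.1364.
B: p*_B = 1 − 0.19/0.26 = 0.2692.
p*_A − p*_B = 0.1364 − 0.2692 = -0.1329.

-0.133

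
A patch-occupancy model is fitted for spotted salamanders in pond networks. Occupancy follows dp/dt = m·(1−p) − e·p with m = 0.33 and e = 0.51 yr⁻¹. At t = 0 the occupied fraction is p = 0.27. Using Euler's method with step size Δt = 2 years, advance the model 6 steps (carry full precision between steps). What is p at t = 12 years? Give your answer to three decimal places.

Update rule: p ← p + [m·(1−p) − e·p]·Δt with Δt = 2.
  1  |  dp/dt·Δt = +0.206400  |  p_1 = 0.476400
  2  |  dp/dt·Δt = -0.140352  |  p_2 = 0.336048
  3  |  dp/dt·Δt = +0.095439  |  p_3 = 0.431487
  4  |  dp/dt·Δt = -0.064899  |  p_4 = 0.366589
  5  |  dp/dt·Δt = +0.044131  |  p_5 = 0.410720
  6  |  dp/dt·Δt = -0.030009  |  p_6 = 0.380711

0.381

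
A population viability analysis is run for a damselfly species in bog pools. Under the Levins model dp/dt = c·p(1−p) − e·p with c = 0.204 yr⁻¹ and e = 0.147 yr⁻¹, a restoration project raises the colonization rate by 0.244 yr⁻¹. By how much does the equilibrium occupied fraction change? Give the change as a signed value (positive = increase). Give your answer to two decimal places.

Before: p* = 1 − 0.147/0.204 = 0.2794.
After the change, c = 0.448, e = 0.147, so p* = 1 − 0.147/0.448 = 0.6719.
Δp* = 0.6719 − 0.2794 = +0.3925.

0.39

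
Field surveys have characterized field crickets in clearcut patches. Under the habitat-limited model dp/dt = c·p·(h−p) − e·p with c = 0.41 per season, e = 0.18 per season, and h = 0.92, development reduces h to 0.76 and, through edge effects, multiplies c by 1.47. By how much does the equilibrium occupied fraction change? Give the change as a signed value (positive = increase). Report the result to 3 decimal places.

-0.020

Before: p* = h − e/c = 0.92 − 0.18/0.41 = 0.92 − 0.4390 = 0.4810.
After: c = 0.6027, e = 0.18, h = 0.76; p* = 0.76 − 0.18/0.6027 = 0.4613.
Δp* = 0.4613 − 0.4810 = -0.0196.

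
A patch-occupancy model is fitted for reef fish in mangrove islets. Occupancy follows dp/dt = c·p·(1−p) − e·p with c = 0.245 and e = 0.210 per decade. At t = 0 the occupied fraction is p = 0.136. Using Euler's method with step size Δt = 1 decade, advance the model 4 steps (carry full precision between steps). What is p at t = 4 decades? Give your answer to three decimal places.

Update rule: p ← p + [c·p·(1−p) − e·p]·Δt with Δt = 1.
step 1: Δp = +0.00023, p = 0.13623
step 2: Δp = +0.00022, p = 0.13645
step 3: Δp = +0.00021, p = 0.13666
step 4: Δp = +0.00021, p = 0.13687

0.137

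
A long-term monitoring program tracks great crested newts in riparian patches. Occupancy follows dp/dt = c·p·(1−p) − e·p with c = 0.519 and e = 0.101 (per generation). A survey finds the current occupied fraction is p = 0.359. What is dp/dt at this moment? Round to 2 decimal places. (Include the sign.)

0.08

Colonization term: c·p·(1−p) = 0.519×0.359×0.6410 = 0.11943.
Extinction term: e·p = 0.03626.
dp/dt = 0.11943 − 0.03626 = 0.08317.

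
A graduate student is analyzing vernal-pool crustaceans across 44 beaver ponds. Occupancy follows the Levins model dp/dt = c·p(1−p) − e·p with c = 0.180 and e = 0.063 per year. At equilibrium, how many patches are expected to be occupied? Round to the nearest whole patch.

p* = 1 − e/c = 1 − 0.063/0.180 = 0.6500.
Expected occupied patches = N × p* = 44 × 0.6500 = 28.60 ≈ 29.

29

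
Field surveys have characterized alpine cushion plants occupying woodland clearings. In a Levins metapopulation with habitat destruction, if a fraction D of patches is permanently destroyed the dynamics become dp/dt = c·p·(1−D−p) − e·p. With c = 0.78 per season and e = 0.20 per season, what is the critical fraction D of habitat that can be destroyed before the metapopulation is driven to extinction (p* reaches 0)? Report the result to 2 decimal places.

0.74

The nontrivial equilibrium is p* = (1−D) − e/c; extinction occurs when this hits zero.
So D_crit = 1 − e/c = 1 − 0.20/0.78 = 1 − 0.2564 = 0.7436.
Note this equals the original equilibrium occupancy — the Levins extinction-debt result.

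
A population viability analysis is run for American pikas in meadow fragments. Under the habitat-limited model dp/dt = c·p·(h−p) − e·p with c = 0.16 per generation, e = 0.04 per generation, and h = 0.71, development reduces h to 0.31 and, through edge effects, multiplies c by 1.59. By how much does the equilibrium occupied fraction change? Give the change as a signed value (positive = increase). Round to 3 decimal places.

Before: p* = h − e/c = 0.71 − 0.04/0.16 = 0.71 − 0.2500 = 0.4600.
After: c = 0.2544, e = 0.04, h = 0.31; p* = 0.31 − 0.04/0.2544 = 0.1528.
Δp* = 0.1528 − 0.4600 = -0.3072.

-0.307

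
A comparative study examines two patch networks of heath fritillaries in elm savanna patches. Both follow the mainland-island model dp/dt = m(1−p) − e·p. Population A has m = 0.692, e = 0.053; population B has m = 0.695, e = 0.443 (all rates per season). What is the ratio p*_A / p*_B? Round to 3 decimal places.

A: p*_A = m/(m+e) = 0.692/0.7450 = 0.9289.
B: p*_B = 0.695/1.1380 = 0.6107.
p*_A / p*_B = 0.9289/0.6107 = 1.5209.

1.521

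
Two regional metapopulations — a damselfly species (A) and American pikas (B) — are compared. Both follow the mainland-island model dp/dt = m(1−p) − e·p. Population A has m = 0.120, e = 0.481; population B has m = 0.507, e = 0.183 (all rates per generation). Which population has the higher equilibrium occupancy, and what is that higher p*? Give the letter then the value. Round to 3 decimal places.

B, 0.735

A: p*_A = m/(m+e) = 0.120/0.6010 = 0.1997.
B: p*_B = 0.507/0.6900 = 0.7348.
B is higher at 0.7348.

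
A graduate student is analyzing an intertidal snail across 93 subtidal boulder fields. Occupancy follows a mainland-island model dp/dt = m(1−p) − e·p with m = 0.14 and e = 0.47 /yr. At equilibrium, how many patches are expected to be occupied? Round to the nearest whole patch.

21

p* = m/(m+e) = 0.14/0.6100 = 0.2295.
Expected occupied patches = N × p* = 93 × 0.2295 = 21.34 ≈ 21.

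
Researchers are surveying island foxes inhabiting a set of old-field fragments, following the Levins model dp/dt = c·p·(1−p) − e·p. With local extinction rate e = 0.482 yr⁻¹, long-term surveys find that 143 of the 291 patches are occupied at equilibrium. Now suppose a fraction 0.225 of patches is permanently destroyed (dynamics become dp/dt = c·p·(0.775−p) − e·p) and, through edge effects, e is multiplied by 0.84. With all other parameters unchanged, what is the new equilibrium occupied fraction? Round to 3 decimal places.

0.348

Observed p* = 143/291 = 0.49141.
Balance c(1−p*) = e gives c = e/(1 − 0.49141) = 0.482/0.50859 = 0.94772.
New p* = 0.775 − e/c = 0.775 − 0.40488/0.94772 = 0.34779.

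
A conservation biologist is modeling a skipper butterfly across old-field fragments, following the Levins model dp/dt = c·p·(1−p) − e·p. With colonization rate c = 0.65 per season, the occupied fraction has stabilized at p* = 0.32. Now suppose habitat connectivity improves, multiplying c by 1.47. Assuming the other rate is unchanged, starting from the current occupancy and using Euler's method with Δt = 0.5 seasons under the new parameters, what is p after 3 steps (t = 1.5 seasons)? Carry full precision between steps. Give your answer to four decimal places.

Balance c(1−p*) = e gives e = 0.65×(1 − 0.32000) = 0.44200.
Starting from p₀ = 0.32000; update p ← p + (dp/dt)·Δt with the new parameters.
t = 0.5: p = 0.32000 + (+0.03324) = 0.35324
t = 1: p = 0.35324 + (+0.03108) = 0.38432
t = 1.5: p = 0.38432 + (+0.02811) = 0.41243

0.4124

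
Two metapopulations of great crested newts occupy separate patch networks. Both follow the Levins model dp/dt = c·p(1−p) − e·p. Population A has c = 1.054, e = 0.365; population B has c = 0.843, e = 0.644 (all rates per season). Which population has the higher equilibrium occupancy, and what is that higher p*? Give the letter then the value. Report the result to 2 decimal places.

A, 0.65

A: p*_A = 1 − 0.365/1.054 = 0.6537.
B: p*_B = 1 − 0.644/0.843 = 0.2361.
A is higher at 0.6537.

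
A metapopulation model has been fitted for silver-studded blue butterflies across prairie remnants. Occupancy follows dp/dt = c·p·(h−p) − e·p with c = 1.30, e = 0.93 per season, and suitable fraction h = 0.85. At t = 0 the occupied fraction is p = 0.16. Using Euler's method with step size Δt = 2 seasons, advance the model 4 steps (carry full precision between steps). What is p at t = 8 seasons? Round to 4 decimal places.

0.1382

Update rule: p ← p + [c·p·(h−p) − e·p]·Δt with Δt = 2.
p: 0.16000 → 0.14944  (Δp = -0.01056)
p: 0.14944 → 0.14368  (Δp = -0.00576)
p: 0.14368 → 0.14029  (Δp = -0.00339)
p: 0.14029 → 0.13822  (Δp = -0.00207)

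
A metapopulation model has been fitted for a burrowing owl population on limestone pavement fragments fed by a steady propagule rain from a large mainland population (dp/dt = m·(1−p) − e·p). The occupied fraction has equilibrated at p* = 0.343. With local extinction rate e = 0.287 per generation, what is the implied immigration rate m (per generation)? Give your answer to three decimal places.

At equilibrium m(1−p*) = e·p*, so m = e·p*/(1−p*).
m = 0.287 × 0.343 / 0.6570 = 0.0984/0.6570 = 0.1498.

0.150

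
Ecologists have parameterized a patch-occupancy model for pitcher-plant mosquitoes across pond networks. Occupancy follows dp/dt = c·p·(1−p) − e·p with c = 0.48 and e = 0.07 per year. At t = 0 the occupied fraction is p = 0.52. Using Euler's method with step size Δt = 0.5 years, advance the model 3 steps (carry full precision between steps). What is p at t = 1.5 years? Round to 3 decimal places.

0.638

Update rule: p ← p + [c·p·(1−p) − e·p]·Δt with Δt = 0.5.
t = 0.5: p = 0.52000 + (+0.04170) = 0.56170
t = 1: p = 0.56170 + (+0.03943) = 0.60113
t = 1.5: p = 0.60113 + (+0.03651) = 0.63764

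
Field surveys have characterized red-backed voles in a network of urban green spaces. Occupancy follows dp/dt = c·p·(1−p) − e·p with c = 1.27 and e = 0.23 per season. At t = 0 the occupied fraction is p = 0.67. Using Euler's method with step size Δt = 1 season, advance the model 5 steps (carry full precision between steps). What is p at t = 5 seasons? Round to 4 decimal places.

0.8189

Update rule: p ← p + [c·p·(1−p) − e·p]·Δt with Δt = 1.
step 1: Δp = +0.12670, p = 0.79670
step 2: Δp = +0.02246, p = 0.81916
step 3: Δp = -0.00027, p = 0.81889
step 4: Δp = +0.00001, p = 0.81890
step 5: Δp = -0.00000, p = 0.81890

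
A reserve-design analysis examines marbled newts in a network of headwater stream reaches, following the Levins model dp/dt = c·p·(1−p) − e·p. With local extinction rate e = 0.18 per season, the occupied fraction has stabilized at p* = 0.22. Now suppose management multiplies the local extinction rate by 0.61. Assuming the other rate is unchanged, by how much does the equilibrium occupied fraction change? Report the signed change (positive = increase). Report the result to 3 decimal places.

0.304

Balance c(1−p*) = e gives c = e/(1 − 0.22000) = 0.18/0.78000 = 0.23077.
New p* = 1 − e/c = 1 − 0.10980/0.23077 = 0.52420.
Δp* = 0.52420 − 0.22000 = +0.30420.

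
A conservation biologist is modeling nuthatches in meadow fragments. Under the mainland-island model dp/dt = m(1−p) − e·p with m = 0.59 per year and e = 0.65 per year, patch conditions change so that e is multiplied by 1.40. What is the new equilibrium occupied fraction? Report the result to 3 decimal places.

Before: p* = 0.59/(0.59+0.65) = 0.4758.
After: m = 0.59, e = 0.91; p* = 0.59/1.5000 = 0.3933.

0.393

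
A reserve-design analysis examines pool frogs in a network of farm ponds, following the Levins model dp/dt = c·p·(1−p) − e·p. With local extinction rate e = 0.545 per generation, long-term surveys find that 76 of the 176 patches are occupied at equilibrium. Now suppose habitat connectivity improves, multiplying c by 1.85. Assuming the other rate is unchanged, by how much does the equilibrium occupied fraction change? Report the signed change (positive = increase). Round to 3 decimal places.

0.261

Observed p* = 76/176 = 0.43182.
Balance c(1−p*) = e gives c = e/(1 − 0.43182) = 0.545/0.56818 = 0.95920.
New p* = 1 − e/c = 1 − 0.54500/1.77452 = 0.69287.
Δp* = 0.69287 − 0.43182 = +0.26105.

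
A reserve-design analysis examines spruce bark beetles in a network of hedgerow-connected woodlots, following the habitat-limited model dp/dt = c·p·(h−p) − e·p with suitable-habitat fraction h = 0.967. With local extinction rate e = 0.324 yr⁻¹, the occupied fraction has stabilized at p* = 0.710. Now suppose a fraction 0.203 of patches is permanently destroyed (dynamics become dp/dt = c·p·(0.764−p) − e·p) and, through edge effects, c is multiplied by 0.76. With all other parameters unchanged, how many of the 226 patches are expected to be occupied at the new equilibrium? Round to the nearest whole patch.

96

Balance c(h−p*) = e gives c = e/(0.967 − 0.71000) = 0.324/0.25700 = 1.26070.
New p* = 0.764 − e/c = 0.764 − 0.32400/0.95813 = 0.42584.
Expected occupied = 226 × 0.42584 = 96.24 ≈ 96.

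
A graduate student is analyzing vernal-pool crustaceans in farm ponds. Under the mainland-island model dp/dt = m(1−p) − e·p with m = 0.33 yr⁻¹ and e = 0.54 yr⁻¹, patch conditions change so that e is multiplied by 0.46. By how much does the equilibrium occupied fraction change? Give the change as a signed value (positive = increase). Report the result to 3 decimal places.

0.191

Before: p* = 0.33/(0.33+0.54) = 0.3793.
After: m = 0.33, e = 0.2484; p* = 0.33/0.5784 = 0.5705.
Δp* = 0.5705 − 0.3793 = +0.1912.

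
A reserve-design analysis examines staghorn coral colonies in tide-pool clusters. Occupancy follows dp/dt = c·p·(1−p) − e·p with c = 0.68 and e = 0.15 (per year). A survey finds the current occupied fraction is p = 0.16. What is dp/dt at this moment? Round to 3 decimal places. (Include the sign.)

Colonization term: c·p·(1−p) = 0.68×0.16×0.8400 = 0.09139.
Extinction term: e·p = 0.02400.
dp/dt = 0.09139 − 0.02400 = 0.06739.

0.067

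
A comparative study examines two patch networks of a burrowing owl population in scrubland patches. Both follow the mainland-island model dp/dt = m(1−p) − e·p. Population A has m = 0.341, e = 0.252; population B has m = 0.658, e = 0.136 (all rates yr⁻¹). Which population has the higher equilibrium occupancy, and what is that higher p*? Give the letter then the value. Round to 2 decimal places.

B, 0.83

A: p*_A = m/(m+e) = 0.341/0.5930 = 0.5750.
B: p*_B = 0.658/0.7940 = 0.8287.
B is higher at 0.8287.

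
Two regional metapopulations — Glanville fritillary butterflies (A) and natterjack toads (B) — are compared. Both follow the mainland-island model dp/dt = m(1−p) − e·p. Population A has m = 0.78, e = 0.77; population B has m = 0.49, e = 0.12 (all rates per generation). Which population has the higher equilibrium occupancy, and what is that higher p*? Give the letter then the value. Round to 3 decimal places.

A: p*_A = m/(m+e) = 0.78/1.5500 = 0.5032.
B: p*_B = 0.49/0.6100 = 0.8033.
B is higher at 0.8033.

B, 0.803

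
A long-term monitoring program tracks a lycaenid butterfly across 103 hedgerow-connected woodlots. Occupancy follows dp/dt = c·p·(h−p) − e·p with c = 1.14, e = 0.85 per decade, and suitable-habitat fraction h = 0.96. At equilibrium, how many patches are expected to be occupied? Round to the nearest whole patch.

p* = h − e/c = 0.96 − 0.7456 = 0.2144.
Expected occupied patches = N × p* = 103 × 0.2144 = 22.08 ≈ 22.

22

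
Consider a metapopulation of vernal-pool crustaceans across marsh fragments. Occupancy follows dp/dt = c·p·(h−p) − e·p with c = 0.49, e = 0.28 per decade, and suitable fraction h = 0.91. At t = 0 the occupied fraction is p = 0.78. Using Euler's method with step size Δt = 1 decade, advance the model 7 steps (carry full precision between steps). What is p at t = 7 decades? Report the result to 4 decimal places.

0.3922

Update rule: p ← p + [c·p·(h−p) − e·p]·Δt with Δt = 1.
step 1: Δp = -0.16871, p = 0.61129
step 2: Δp = -0.08169, p = 0.52960
step 3: Δp = -0.04957, p = 0.48003
step 4: Δp = -0.03327, p = 0.44675
step 5: Δp = -0.02368, p = 0.42307
step 6: Δp = -0.01752, p = 0.40555
step 7: Δp = -0.01331, p = 0.39224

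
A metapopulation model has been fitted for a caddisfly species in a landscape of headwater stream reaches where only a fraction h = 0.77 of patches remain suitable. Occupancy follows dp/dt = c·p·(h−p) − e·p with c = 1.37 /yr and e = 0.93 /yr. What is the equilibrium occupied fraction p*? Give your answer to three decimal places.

Setting dp/dt = 0 and dividing by p* gives c·(h−p*) = e.
So p* = h − e/c = 0.77 − 0.93/1.37 = 0.77 − 0.6788 = 0.0912.

0.091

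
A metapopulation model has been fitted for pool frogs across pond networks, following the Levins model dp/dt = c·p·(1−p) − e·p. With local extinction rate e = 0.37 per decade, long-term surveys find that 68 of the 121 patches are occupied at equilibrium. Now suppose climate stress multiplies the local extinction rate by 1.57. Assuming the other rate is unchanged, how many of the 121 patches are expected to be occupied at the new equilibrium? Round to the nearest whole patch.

Observed p* = 68/121 = 0.56198.
Balance c(1−p*) = e gives c = e/(1 − 0.56198) = 0.37/0.43802 = 0.84471.
New p* = 1 − e/c = 1 − 0.58090/0.84471 = 0.31231.
Expected occupied = 121 × 0.31231 = 37.79 ≈ 38.

38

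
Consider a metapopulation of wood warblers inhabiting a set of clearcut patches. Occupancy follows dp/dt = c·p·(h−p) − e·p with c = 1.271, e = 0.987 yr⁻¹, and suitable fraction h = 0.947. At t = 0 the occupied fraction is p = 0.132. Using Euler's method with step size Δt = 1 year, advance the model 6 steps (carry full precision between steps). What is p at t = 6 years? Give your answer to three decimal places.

0.159

Update rule: p ← p + [c·p·(h−p) − e·p]·Δt with Δt = 1.
  1  |  dp/dt·Δt = +0.006450  |  p_1 = 0.138450
  2  |  dp/dt·Δt = +0.005630  |  p_2 = 0.144081
  3  |  dp/dt·Δt = +0.004828  |  p_3 = 0.148909
  4  |  dp/dt·Δt = +0.004076  |  p_4 = 0.152985
  5  |  dp/dt·Δt = +0.003395  |  p_5 = 0.156380
  6  |  dp/dt·Δt = +0.002796  |  p_6 = 0.159176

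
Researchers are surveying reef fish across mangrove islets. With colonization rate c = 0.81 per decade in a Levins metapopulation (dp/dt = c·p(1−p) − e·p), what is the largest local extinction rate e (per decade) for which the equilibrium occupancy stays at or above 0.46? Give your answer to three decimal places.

1 − e/c ≥ 0.46 ⇒ e ≤ c(1 − 0.46) = 0.81 × 0.5400.
e_max = 0.4374.

0.437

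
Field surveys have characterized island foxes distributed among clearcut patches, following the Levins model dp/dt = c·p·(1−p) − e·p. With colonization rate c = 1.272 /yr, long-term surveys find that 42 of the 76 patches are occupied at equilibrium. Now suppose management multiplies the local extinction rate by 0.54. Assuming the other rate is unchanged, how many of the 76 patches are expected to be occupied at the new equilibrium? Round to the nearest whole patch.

58

Observed p* = 42/76 = 0.55263.
Balance c(1−p*) = e gives e = 1.272×(1 − 0.55263) = 0.56905.
New p* = 1 − e/c = 1 − 0.30729/1.27200 = 0.75842.
Expected occupied = 76 × 0.75842 = 57.64 ≈ 58.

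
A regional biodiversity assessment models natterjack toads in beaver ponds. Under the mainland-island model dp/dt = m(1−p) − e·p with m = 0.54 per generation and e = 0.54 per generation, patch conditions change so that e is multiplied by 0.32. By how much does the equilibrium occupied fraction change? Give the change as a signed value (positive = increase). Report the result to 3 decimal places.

0.258

Before: p* = 0.54/(0.54+0.54) = 0.5000.
After: m = 0.54, e = 0.1728; p* = 0.54/0.7128 = 0.7576.
Δp* = 0.7576 − 0.5000 = +0.2576.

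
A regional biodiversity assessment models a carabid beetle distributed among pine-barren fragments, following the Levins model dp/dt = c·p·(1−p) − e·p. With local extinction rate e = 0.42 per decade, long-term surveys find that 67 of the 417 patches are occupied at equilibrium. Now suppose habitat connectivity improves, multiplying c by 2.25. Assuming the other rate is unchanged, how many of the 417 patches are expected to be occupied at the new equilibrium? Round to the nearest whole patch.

261

Observed p* = 67/417 = 0.16067.
Balance c(1−p*) = e gives c = e/(1 − 0.16067) = 0.42/0.83933 = 0.50040.
New p* = 1 − e/c = 1 − 0.42000/1.12590 = 0.62697.
Expected occupied = 417 × 0.62697 = 261.45 ≈ 261.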